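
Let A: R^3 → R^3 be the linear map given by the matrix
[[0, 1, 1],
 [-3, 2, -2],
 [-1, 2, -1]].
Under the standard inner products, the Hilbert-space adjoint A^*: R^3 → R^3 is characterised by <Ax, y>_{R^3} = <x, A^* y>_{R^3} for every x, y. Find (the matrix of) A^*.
A^* = A^T =
[[0, -3, -1],
 [1, 2, 2],
 [1, -2, -1]]

For real matrices with standard dot products, the defining identity <Ax, y> = <x, A^* y> gives (Ax)^T y = x^T (A^*) y, i.e. x^T A^T y = x^T (A^*) y. Since this holds for all x, y, we must have A^* = A^T. Therefore
A^* =
[[0, -3, -1],
 [1, 2, 2],
 [1, -2, -1]].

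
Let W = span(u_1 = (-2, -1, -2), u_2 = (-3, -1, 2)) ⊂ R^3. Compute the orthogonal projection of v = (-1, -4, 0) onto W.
proj_W(v) = (-29/13, -12/13, -4/13)

Set up U = [u_1 | ... | u_2] ∈ R^(3×2). The projector onto W = col(U) is P = U (U^T U)^(-1) U^T.
Compute U^T U =
  [9, 3]
  [3, 14],
and U^T v = (6, 7).
Solve U^T U · c = U^T v for the coefficients: c = (7/13, 5/13). The projection is proj_W(v) = U c.
Check: (v - proj_W(v)) · u_1 = 0  (should be 0).
Check: (v - proj_W(v)) · u_2 = 0  (should be 0).
Result: proj_W(v) = (-29/13, -12/13, -4/13).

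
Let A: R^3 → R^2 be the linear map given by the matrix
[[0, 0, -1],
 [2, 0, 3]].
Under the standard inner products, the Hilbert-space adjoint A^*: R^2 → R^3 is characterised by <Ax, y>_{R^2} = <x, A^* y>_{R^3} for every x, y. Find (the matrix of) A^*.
A^* = A^T =
[[0, 2],
 [0, 0],
 [-1, 3]]

For real matrices with standard dot products, the defining identity <Ax, y> = <x, A^* y> gives (Ax)^T y = x^T (A^*) y, i.e. x^T A^T y = x^T (A^*) y. Since this holds for all x, y, we must have A^* = A^T. Therefore
A^* =
[[0, 2],
 [0, 0],
 [-1, 3]].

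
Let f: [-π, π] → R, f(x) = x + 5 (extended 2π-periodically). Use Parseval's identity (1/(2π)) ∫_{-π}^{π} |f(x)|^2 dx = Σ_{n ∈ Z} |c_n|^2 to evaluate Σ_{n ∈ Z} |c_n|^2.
Σ |c_n|^2 = π^2/3 + 25

Expand and integrate term by term over [-π, π]:
  ∫ (x)^2 dx = 1·(2π^3/3); ∫ 2·1·(5)·x dx = 0 (odd integrand); ∫ 5^2 dx = 25·2π.
So (1/(2π)) ∫_{-π}^{π} (x + 5)^2 dx = 1π^2/3 + 25 = π^2/3 + 25.
Parseval ⇒ Σ |c_n|^2 = π^2/3 + 25.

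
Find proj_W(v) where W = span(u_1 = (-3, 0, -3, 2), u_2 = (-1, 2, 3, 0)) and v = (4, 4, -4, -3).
proj_W(v) = (38/17, -53/34, -15/17, -33/34)

Set up U = [u_1 | ... | u_2] ∈ R^(4×2). The projector onto W = col(U) is P = U (U^T U)^(-1) U^T.
Compute U^T U =
  [22, -6]
  [-6, 14],
and U^T v = (-6, -8).
Solve U^T U · c = U^T v for the coefficients: c = (-33/68, -53/68). The projection is proj_W(v) = U c.
Check: (v - proj_W(v)) · u_1 = 0  (should be 0).
Check: (v - proj_W(v)) · u_2 = 0  (should be 0).
Result: proj_W(v) = (38/17, -53/34, -15/17, -33/34).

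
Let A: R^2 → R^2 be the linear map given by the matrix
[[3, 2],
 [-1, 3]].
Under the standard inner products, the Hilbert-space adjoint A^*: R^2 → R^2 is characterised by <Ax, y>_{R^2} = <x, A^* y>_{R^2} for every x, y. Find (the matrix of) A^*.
A^* = A^T =
[[3, -1],
 [2, 3]]

For real matrices with standard dot products, the defining identity <Ax, y> = <x, A^* y> gives (Ax)^T y = x^T (A^*) y, i.e. x^T A^T y = x^T (A^*) y. Since this holds for all x, y, we must have A^* = A^T. Therefore
A^* =
[[3, -1],
 [2, 3]].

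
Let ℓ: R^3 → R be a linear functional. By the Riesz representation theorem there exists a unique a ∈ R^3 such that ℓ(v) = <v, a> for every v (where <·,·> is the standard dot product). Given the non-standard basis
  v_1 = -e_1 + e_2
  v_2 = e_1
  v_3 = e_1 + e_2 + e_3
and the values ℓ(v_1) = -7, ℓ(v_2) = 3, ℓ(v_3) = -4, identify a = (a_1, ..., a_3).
a = (3, -4, -3)

Write a = (a_1, ..., a_3) in the standard basis. For each basis vector v_i, ℓ(v_i) = <v_i, a> is a linear equation in the a_j's. Collect the n equations into a matrix system V a = ℓ, where row i of V is v_i (expressed in the standard basis). Since V is invertible (lower-triangular with 1s on the diagonal, up to permutation), solve by back-substitution:
  V =
[[-1, 1, 0],
 [1, 0, 0],
 [1, 1, 1]]
  V a = (-7, 3, -4)
Solving gives a = (3, -4, -3).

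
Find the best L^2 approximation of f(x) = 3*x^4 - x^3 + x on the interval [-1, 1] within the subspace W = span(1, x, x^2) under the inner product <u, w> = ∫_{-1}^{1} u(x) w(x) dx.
g(x) = 18*x^2/7 + 2*x/5 - 9/35

The best approximation g ∈ W is the orthogonal projection of f onto W. Writing g = a_0 + a_1 x + a_2 x^2, the coefficients solve the normal equations G · a = b where
  G_{ij} = <φ_i, φ_j> and b_i = <f, φ_i>, with φ_0 = 1, φ_1 = x, φ_2 = x^2.
G =
  [2, 0, 2/3]
  [0, 2/3, 0]
  [2/3, 0, 2/5],
b = (6/5, 4/15, 6/7).
Solving gives a_0 = -9/35, a_1 = 2/5, a_2 = 18/7, so
  g(x) = 18*x^2/7 + 2*x/5 - 9/35.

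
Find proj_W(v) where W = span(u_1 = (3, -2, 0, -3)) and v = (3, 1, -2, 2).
proj_W(v) = (3/22, -1/11, 0, -3/22)

Set up U = [u_1 | ... | u_1] ∈ R^(4×1). The projector onto W = col(U) is P = U (U^T U)^(-1) U^T.
Compute U^T U =
  [22],
and U^T v = (1).
Solve U^T U · c = U^T v for the coefficients: c = (1/22). The projection is proj_W(v) = U c.
Check: (v - proj_W(v)) · u_1 = 0  (should be 0).
Result: proj_W(v) = (3/22, -1/11, 0, -3/22).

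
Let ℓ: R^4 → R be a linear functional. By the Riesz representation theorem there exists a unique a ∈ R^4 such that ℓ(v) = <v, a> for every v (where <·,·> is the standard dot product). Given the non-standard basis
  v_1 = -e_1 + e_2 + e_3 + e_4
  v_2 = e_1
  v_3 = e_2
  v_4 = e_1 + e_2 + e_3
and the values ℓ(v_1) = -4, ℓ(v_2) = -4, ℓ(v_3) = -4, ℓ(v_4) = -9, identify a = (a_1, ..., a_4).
a = (-4, -4, -1, -3)

Write a = (a_1, ..., a_4) in the standard basis. For each basis vector v_i, ℓ(v_i) = <v_i, a> is a linear equation in the a_j's. Collect the n equations into a matrix system V a = ℓ, where row i of V is v_i (expressed in the standard basis). Since V is invertible (lower-triangular with 1s on the diagonal, up to permutation), solve by back-substitution:
  V =
[[-1, 1, 1, 1],
 [1, 0, 0, 0],
 [0, 1, 0, 0],
 [1, 1, 1, 0]]
  V a = (-4, -4, -4, -9)
Solving gives a = (-4, -4, -1, -3).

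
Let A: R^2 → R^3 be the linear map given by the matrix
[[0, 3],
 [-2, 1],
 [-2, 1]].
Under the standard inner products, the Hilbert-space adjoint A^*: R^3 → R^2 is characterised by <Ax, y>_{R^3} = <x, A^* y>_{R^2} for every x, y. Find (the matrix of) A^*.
A^* = A^T =
[[0, -2, -2],
 [3, 1, 1]]

For real matrices with standard dot products, the defining identity <Ax, y> = <x, A^* y> gives (Ax)^T y = x^T (A^*) y, i.e. x^T A^T y = x^T (A^*) y. Since this holds for all x, y, we must have A^* = A^T. Therefore
A^* =
[[0, -2, -2],
 [3, 1, 1]].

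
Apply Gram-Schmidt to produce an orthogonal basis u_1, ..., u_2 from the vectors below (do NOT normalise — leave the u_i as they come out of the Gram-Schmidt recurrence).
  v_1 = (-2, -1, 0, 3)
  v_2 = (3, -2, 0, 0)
Orthogonal basis:
  u_1 = (-2, -1, 0, 3)
  u_2 = (17/7, -16/7, 0, 6/7)

Apply the Gram-Schmidt recurrence
  u_1 = v_1
  u_i = v_i − Σ_{j<i} ((v_i · u_j) / (u_j · u_j)) · u_j.

Step by step this gives:
  u_1 = (-2, -1, 0, 3)
  u_2 = (17/7, -16/7, 0, 6/7)

Orthogonality check:
  u_2 · u_1 = 0 (should be 0)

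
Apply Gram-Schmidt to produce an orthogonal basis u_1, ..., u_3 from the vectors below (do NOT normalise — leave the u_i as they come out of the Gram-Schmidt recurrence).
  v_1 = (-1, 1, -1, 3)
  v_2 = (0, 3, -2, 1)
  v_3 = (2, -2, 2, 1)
Orthogonal basis:
  u_1 = (-1, 1, -1, 3)
  u_2 = (2/3, 7/3, -4/3, -1)
  u_3 = (119/52, 7/52, 35/52, 49/52)

Apply the Gram-Schmidt recurrence
  u_1 = v_1
  u_i = v_i − Σ_{j<i} ((v_i · u_j) / (u_j · u_j)) · u_j.

Step by step this gives:
  u_1 = (-1, 1, -1, 3)
  u_2 = (2/3, 7/3, -4/3, -1)
  u_3 = (119/52, 7/52, 35/52, 49/52)

Orthogonality check:
  u_2 · u_1 = 0 (should be 0)
  u_3 · u_1 = 0 (should be 0)
  u_3 · u_2 = 0 (should be 0)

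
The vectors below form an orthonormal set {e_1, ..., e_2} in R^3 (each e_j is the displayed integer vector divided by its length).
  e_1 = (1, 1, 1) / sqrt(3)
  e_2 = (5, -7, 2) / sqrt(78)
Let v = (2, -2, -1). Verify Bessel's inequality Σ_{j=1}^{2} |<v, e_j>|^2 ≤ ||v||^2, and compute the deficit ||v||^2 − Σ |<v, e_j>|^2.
Σ |<v, e_j>|^2 = 85/13; ||v||^2 = 9; deficit = 32/13

Write each e_j = u_j / sqrt(<u_j, u_j>) where u_j is the displayed integer vector. Then <v, e_j> = <v, u_j> / sqrt(<u_j, u_j>), so |<v, e_j>|^2 = <v, u_j>^2 / <u_j, u_j>.
Coefficients: <v, e_1> = -1/sqrt(3), <v, e_2> = 22/sqrt(78).
Square and sum: Σ |<v, e_j>|^2 = 85/13.
Compute ||v||^2 = v·v = 9.
Deficit = 9 − 85/13 = 32/13 ≥ 0, confirming Bessel's inequality. (The deficit equals ||v − Σ <v,e_j> e_j||^2, the squared distance from v to span{e_j}.)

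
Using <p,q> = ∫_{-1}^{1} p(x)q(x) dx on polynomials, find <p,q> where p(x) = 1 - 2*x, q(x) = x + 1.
<p,q> = 2/3

Expand the product: p(x)·q(x) = -2*x^2 - x + 1.
∫_{-1}^{1} of each monomial x^k gives [2/(k+1) if k even, 0 if k odd]. Integrating term-by-term (or equivalently evaluating the antiderivative F(x) = -2*x^3/3 - x^2/2 + x at the endpoints):
  F(1) − F(−1) = -1/6 − (-5/6) = 2/3.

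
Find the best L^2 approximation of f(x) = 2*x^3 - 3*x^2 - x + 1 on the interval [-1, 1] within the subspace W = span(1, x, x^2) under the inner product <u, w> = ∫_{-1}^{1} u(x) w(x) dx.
g(x) = -3*x^2 + x/5 + 1

The best approximation g ∈ W is the orthogonal projection of f onto W. Writing g = a_0 + a_1 x + a_2 x^2, the coefficients solve the normal equations G · a = b where
  G_{ij} = <φ_i, φ_j> and b_i = <f, φ_i>, with φ_0 = 1, φ_1 = x, φ_2 = x^2.
G =
  [2, 0, 2/3]
  [0, 2/3, 0]
  [2/3, 0, 2/5],
b = (0, 2/15, -8/15).
Solving gives a_0 = 1, a_1 = 1/5, a_2 = -3, so
  g(x) = -3*x^2 + x/5 + 1.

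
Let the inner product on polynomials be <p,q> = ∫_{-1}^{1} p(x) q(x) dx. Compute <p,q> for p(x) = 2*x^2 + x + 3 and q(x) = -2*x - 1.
<p,q> = -26/3

Expand the product: p(x)·q(x) = -4*x^3 - 4*x^2 - 7*x - 3.
∫_{-1}^{1} of each monomial x^k gives [2/(k+1) if k even, 0 if k odd]. Integrating term-by-term (or equivalently evaluating the antiderivative F(x) = -x^4 - 4*x^3/3 - 7*x^2/2 - 3*x at the endpoints):
  F(1) − F(−1) = -53/6 − (-1/6) = -26/3.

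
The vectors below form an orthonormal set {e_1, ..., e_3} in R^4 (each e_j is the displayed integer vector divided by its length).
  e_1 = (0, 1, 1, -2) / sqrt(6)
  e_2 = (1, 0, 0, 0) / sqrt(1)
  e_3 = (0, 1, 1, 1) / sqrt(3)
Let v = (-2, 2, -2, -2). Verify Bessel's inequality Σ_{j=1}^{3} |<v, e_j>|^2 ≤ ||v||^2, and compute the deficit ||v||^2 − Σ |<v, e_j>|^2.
Σ |<v, e_j>|^2 = 8; ||v||^2 = 16; deficit = 8

Write each e_j = u_j / sqrt(<u_j, u_j>) where u_j is the displayed integer vector. Then <v, e_j> = <v, u_j> / sqrt(<u_j, u_j>), so |<v, e_j>|^2 = <v, u_j>^2 / <u_j, u_j>.
Coefficients: <v, e_1> = 4/sqrt(6), <v, e_2> = -2/sqrt(1), <v, e_3> = -2/sqrt(3).
Square and sum: Σ |<v, e_j>|^2 = 8.
Compute ||v||^2 = v·v = 16.
Deficit = 16 − 8 = 8 ≥ 0, confirming Bessel's inequality. (The deficit equals ||v − Σ <v,e_j> e_j||^2, the squared distance from v to span{e_j}.)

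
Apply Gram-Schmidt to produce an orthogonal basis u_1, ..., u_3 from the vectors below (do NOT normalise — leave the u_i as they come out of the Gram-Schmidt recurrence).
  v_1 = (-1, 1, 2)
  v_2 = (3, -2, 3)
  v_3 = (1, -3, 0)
Orthogonal basis:
  u_1 = (-1, 1, 2)
  u_2 = (19/6, -13/6, 8/3)
  u_3 = (-140/131, -180/131, 20/131)

Apply the Gram-Schmidt recurrence
  u_1 = v_1
  u_i = v_i − Σ_{j<i} ((v_i · u_j) / (u_j · u_j)) · u_j.

Step by step this gives:
  u_1 = (-1, 1, 2)
  u_2 = (19/6, -13/6, 8/3)
  u_3 = (-140/131, -180/131, 20/131)

Orthogonality check:
  u_2 · u_1 = 0 (should be 0)
  u_3 · u_1 = 0 (should be 0)
  u_3 · u_2 = 0 (should be 0)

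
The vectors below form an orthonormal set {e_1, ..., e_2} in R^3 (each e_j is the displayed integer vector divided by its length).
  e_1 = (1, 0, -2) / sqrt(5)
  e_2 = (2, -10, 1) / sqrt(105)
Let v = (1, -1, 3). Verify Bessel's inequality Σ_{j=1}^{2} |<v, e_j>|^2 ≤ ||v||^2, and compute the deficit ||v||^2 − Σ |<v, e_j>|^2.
Σ |<v, e_j>|^2 = 50/7; ||v||^2 = 11; deficit = 27/7

Write each e_j = u_j / sqrt(<u_j, u_j>) where u_j is the displayed integer vector. Then <v, e_j> = <v, u_j> / sqrt(<u_j, u_j>), so |<v, e_j>|^2 = <v, u_j>^2 / <u_j, u_j>.
Coefficients: <v, e_1> = -5/sqrt(5), <v, e_2> = 15/sqrt(105).
Square and sum: Σ |<v, e_j>|^2 = 50/7.
Compute ||v||^2 = v·v = 11.
Deficit = 11 − 50/7 = 27/7 ≥ 0, confirming Bessel's inequality. (The deficit equals ||v − Σ <v,e_j> e_j||^2, the squared distance from v to span{e_j}.)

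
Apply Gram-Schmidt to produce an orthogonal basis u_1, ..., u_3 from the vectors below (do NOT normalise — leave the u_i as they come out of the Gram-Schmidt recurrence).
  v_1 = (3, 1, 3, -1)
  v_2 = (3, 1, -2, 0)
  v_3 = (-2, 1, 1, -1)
Orthogonal basis:
  u_1 = (3, 1, 3, -1)
  u_2 = (12/5, 4/5, -13/5, 1/5)
  u_3 = (-27/44, 193/132, -25/132, -125/132)

Apply the Gram-Schmidt recurrence
  u_1 = v_1
  u_i = v_i − Σ_{j<i} ((v_i · u_j) / (u_j · u_j)) · u_j.

Step by step this gives:
  u_1 = (3, 1, 3, -1)
  u_2 = (12/5, 4/5, -13/5, 1/5)
  u_3 = (-27/44, 193/132, -25/132, -125/132)

Orthogonality check:
  u_2 · u_1 = 0 (should be 0)
  u_3 · u_1 = 0 (should be 0)
  u_3 · u_2 = 0 (should be 0)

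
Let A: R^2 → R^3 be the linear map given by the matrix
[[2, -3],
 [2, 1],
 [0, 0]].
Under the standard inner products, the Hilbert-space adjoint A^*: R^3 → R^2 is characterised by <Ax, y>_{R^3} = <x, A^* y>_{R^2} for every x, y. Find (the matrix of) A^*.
A^* = A^T =
[[2, 2, 0],
 [-3, 1, 0]]

For real matrices with standard dot products, the defining identity <Ax, y> = <x, A^* y> gives (Ax)^T y = x^T (A^*) y, i.e. x^T A^T y = x^T (A^*) y. Since this holds for all x, y, we must have A^* = A^T. Therefore
A^* =
[[2, 2, 0],
 [-3, 1, 0]].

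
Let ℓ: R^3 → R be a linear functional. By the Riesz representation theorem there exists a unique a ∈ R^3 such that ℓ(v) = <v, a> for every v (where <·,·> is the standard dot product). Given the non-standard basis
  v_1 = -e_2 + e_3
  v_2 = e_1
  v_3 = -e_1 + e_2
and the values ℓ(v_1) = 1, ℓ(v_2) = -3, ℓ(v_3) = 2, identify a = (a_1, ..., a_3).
a = (-3, -1, 0)

Write a = (a_1, ..., a_3) in the standard basis. For each basis vector v_i, ℓ(v_i) = <v_i, a> is a linear equation in the a_j's. Collect the n equations into a matrix system V a = ℓ, where row i of V is v_i (expressed in the standard basis). Since V is invertible (lower-triangular with 1s on the diagonal, up to permutation), solve by back-substitution:
  V =
[[0, -1, 1],
 [1, 0, 0],
 [-1, 1, 0]]
  V a = (1, -3, 2)
Solving gives a = (-3, -1, 0).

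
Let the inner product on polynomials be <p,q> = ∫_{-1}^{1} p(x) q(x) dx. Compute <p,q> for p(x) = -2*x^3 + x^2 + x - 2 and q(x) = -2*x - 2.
<p,q> = 104/15

Expand the product: p(x)·q(x) = 4*x^4 + 2*x^3 - 4*x^2 + 2*x + 4.
∫_{-1}^{1} of each monomial x^k gives [2/(k+1) if k even, 0 if k odd]. Integrating term-by-term (or equivalently evaluating the antiderivative F(x) = 4*x^5/5 + x^4/2 - 4*x^3/3 + x^2 + 4*x at the endpoints):
  F(1) − F(−1) = 149/30 − (-59/30) = 104/15.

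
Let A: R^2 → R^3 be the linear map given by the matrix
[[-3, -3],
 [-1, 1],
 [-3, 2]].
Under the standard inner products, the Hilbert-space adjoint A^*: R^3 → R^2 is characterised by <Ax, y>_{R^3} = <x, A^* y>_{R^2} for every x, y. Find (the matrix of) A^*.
A^* = A^T =
[[-3, -1, -3],
 [-3, 1, 2]]

For real matrices with standard dot products, the defining identity <Ax, y> = <x, A^* y> gives (Ax)^T y = x^T (A^*) y, i.e. x^T A^T y = x^T (A^*) y. Since this holds for all x, y, we must have A^* = A^T. Therefore
A^* =
[[-3, -1, -3],
 [-3, 1, 2]].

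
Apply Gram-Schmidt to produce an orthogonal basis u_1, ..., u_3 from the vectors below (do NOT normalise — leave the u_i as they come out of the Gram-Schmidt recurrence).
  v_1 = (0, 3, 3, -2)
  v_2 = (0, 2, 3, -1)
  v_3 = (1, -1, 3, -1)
Orthogonal basis:
  u_1 = (0, 3, 3, -2)
  u_2 = (0, -7/22, 15/22, 6/11)
  u_3 = (1, -27/19, 9/19, -27/19)

Apply the Gram-Schmidt recurrence
  u_1 = v_1
  u_i = v_i − Σ_{j<i} ((v_i · u_j) / (u_j · u_j)) · u_j.

Step by step this gives:
  u_1 = (0, 3, 3, -2)
  u_2 = (0, -7/22, 15/22, 6/11)
  u_3 = (1, -27/19, 9/19, -27/19)

Orthogonality check:
  u_2 · u_1 = 0 (should be 0)
  u_3 · u_1 = 0 (should be 0)
  u_3 · u_2 = 0 (should be 0)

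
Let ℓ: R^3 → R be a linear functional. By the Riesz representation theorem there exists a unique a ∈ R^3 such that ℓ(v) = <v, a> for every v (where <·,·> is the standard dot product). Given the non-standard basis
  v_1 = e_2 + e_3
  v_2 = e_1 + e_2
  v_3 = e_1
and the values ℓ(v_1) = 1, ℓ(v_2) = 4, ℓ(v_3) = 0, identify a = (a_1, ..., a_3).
a = (0, 4, -3)

Write a = (a_1, ..., a_3) in the standard basis. For each basis vector v_i, ℓ(v_i) = <v_i, a> is a linear equation in the a_j's. Collect the n equations into a matrix system V a = ℓ, where row i of V is v_i (expressed in the standard basis). Since V is invertible (lower-triangular with 1s on the diagonal, up to permutation), solve by back-substitution:
  V =
[[0, 1, 1],
 [1, 1, 0],
 [1, 0, 0]]
  V a = (1, 4, 0)
Solving gives a = (0, 4, -3).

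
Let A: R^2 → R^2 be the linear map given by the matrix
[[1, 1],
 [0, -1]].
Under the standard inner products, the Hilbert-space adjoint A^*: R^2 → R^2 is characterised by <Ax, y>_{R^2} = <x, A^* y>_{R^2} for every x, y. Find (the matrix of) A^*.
A^* = A^T =
[[1, 0],
 [1, -1]]

For real matrices with standard dot products, the defining identity <Ax, y> = <x, A^* y> gives (Ax)^T y = x^T (A^*) y, i.e. x^T A^T y = x^T (A^*) y. Since this holds for all x, y, we must have A^* = A^T. Therefore
A^* =
[[1, 0],
 [1, -1]].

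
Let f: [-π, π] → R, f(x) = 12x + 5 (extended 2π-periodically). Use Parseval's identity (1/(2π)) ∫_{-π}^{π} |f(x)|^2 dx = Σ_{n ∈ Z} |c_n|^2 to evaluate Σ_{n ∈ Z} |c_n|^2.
Σ |c_n|^2 = 48π^2 + 25

Expand and integrate term by term over [-π, π]:
  ∫ (12x)^2 dx = 144·(2π^3/3); ∫ 2·12·(5)·x dx = 0 (odd integrand); ∫ 5^2 dx = 25·2π.
So (1/(2π)) ∫_{-π}^{π} (12x + 5)^2 dx = 144π^2/3 + 25 = 48π^2 + 25.
Parseval ⇒ Σ |c_n|^2 = 48π^2 + 25.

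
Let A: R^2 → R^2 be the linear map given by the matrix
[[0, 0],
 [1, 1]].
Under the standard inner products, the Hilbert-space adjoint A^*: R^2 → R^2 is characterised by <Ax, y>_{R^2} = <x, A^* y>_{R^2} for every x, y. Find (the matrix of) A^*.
A^* = A^T =
[[0, 1],
 [0, 1]]

For real matrices with standard dot products, the defining identity <Ax, y> = <x, A^* y> gives (Ax)^T y = x^T (A^*) y, i.e. x^T A^T y = x^T (A^*) y. Since this holds for all x, y, we must have A^* = A^T. Therefore
A^* =
[[0, 1],
 [0, 1]].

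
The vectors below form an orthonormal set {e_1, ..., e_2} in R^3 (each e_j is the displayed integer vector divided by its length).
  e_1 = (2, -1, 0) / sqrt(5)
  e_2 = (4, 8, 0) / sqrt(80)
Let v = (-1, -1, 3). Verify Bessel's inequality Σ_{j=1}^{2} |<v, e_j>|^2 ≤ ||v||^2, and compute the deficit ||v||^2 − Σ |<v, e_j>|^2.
Σ |<v, e_j>|^2 = 2; ||v||^2 = 11; deficit = 9

Write each e_j = u_j / sqrt(<u_j, u_j>) where u_j is the displayed integer vector. Then <v, e_j> = <v, u_j> / sqrt(<u_j, u_j>), so |<v, e_j>|^2 = <v, u_j>^2 / <u_j, u_j>.
Coefficients: <v, e_1> = -1/sqrt(5), <v, e_2> = -12/sqrt(80).
Square and sum: Σ |<v, e_j>|^2 = 2.
Compute ||v||^2 = v·v = 11.
Deficit = 11 − 2 = 9 ≥ 0, confirming Bessel's inequality. (The deficit equals ||v − Σ <v,e_j> e_j||^2, the squared distance from v to span{e_j}.)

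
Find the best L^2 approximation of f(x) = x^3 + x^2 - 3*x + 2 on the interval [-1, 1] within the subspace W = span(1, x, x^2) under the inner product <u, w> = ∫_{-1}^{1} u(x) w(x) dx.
g(x) = x^2 - 12*x/5 + 2

The best approximation g ∈ W is the orthogonal projection of f onto W. Writing g = a_0 + a_1 x + a_2 x^2, the coefficients solve the normal equations G · a = b where
  G_{ij} = <φ_i, φ_j> and b_i = <f, φ_i>, with φ_0 = 1, φ_1 = x, φ_2 = x^2.
G =
  [2, 0, 2/3]
  [0, 2/3, 0]
  [2/3, 0, 2/5],
b = (14/3, -8/5, 26/15).
Solving gives a_0 = 2, a_1 = -12/5, a_2 = 1, so
  g(x) = x^2 - 12*x/5 + 2.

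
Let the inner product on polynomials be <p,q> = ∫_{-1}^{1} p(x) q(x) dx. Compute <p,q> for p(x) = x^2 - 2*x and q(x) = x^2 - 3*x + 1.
<p,q> = 76/15

Expand the product: p(x)·q(x) = x^4 - 5*x^3 + 7*x^2 - 2*x.
∫_{-1}^{1} of each monomial x^k gives [2/(k+1) if k even, 0 if k odd]. Integrating term-by-term (or equivalently evaluating the antiderivative F(x) = x^5/5 - 5*x^4/4 + 7*x^3/3 - x^2 at the endpoints):
  F(1) − F(−1) = 17/60 − (-287/60) = 76/15.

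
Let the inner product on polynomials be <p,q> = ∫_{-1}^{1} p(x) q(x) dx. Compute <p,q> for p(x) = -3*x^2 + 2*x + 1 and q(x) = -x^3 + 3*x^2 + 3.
<p,q> = -12/5

Expand the product: p(x)·q(x) = 3*x^5 - 11*x^4 + 5*x^3 - 6*x^2 + 6*x + 3.
∫_{-1}^{1} of each monomial x^k gives [2/(k+1) if k even, 0 if k odd]. Integrating term-by-term (or equivalently evaluating the antiderivative F(x) = x^6/2 - 11*x^5/5 + 5*x^4/4 - 2*x^3 + 3*x^2 + 3*x at the endpoints):
  F(1) − F(−1) = 71/20 − (119/20) = -12/5.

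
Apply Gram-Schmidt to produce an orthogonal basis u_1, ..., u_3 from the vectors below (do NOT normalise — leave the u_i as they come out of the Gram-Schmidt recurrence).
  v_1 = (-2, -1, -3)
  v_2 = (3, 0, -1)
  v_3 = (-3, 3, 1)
Orthogonal basis:
  u_1 = (-2, -1, -3)
  u_2 = (18/7, -3/14, -23/14)
  u_3 = (-33/131, 363/131, -99/131)

Apply the Gram-Schmidt recurrence
  u_1 = v_1
  u_i = v_i − Σ_{j<i} ((v_i · u_j) / (u_j · u_j)) · u_j.

Step by step this gives:
  u_1 = (-2, -1, -3)
  u_2 = (18/7, -3/14, -23/14)
  u_3 = (-33/131, 363/131, -99/131)

Orthogonality check:
  u_2 · u_1 = 0 (should be 0)
  u_3 · u_1 = 0 (should be 0)
  u_3 · u_2 = 0 (should be 0)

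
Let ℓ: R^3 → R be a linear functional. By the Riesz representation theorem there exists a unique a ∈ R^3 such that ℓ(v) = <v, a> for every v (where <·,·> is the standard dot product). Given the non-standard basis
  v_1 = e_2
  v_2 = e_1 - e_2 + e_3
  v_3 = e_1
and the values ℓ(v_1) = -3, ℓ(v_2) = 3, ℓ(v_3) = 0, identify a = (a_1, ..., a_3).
a = (0, -3, 0)

Write a = (a_1, ..., a_3) in the standard basis. For each basis vector v_i, ℓ(v_i) = <v_i, a> is a linear equation in the a_j's. Collect the n equations into a matrix system V a = ℓ, where row i of V is v_i (expressed in the standard basis). Since V is invertible (lower-triangular with 1s on the diagonal, up to permutation), solve by back-substitution:
  V =
[[0, 1, 0],
 [1, -1, 1],
 [1, 0, 0]]
  V a = (-3, 3, 0)
Solving gives a = (0, -3, 0).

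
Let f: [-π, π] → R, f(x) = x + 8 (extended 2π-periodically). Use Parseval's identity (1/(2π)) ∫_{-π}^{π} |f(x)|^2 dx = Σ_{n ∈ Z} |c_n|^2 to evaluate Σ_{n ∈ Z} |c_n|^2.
Σ |c_n|^2 = π^2/3 + 64

Expand and integrate term by term over [-π, π]:
  ∫ (x)^2 dx = 1·(2π^3/3); ∫ 2·1·(8)·x dx = 0 (odd integrand); ∫ 8^2 dx = 64·2π.
So (1/(2π)) ∫_{-π}^{π} (x + 8)^2 dx = 1π^2/3 + 64 = π^2/3 + 64.
Parseval ⇒ Σ |c_n|^2 = π^2/3 + 64.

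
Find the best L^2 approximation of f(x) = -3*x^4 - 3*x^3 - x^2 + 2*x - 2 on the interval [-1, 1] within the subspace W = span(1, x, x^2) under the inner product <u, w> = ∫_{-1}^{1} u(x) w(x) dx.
g(x) = -25*x^2/7 + x/5 - 61/35

The best approximation g ∈ W is the orthogonal projection of f onto W. Writing g = a_0 + a_1 x + a_2 x^2, the coefficients solve the normal equations G · a = b where
  G_{ij} = <φ_i, φ_j> and b_i = <f, φ_i>, with φ_0 = 1, φ_1 = x, φ_2 = x^2.
G =
  [2, 0, 2/3]
  [0, 2/3, 0]
  [2/3, 0, 2/5],
b = (-88/15, 2/15, -272/105).
Solving gives a_0 = -61/35, a_1 = 1/5, a_2 = -25/7, so
  g(x) = -25*x^2/7 + x/5 - 61/35.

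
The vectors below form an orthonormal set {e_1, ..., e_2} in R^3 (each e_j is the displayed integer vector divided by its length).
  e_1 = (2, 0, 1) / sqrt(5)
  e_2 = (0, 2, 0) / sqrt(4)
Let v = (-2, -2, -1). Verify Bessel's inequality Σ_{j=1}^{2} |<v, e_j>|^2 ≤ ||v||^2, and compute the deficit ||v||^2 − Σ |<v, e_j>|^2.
Σ |<v, e_j>|^2 = 9; ||v||^2 = 9; deficit = 0

Write each e_j = u_j / sqrt(<u_j, u_j>) where u_j is the displayed integer vector. Then <v, e_j> = <v, u_j> / sqrt(<u_j, u_j>), so |<v, e_j>|^2 = <v, u_j>^2 / <u_j, u_j>.
Coefficients: <v, e_1> = -5/sqrt(5), <v, e_2> = -4/sqrt(4).
Square and sum: Σ |<v, e_j>|^2 = 9.
Compute ||v||^2 = v·v = 9.
Deficit = 9 − 9 = 0 ≥ 0, confirming Bessel's inequality. (The deficit equals ||v − Σ <v,e_j> e_j||^2, the squared distance from v to span{e_j}.)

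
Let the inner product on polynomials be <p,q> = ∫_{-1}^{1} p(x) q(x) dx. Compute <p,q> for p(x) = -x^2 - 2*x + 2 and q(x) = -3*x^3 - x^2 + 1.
<p,q> = 24/5

Expand the product: p(x)·q(x) = 3*x^5 + 7*x^4 - 4*x^3 - 3*x^2 - 2*x + 2.
∫_{-1}^{1} of each monomial x^k gives [2/(k+1) if k even, 0 if k odd]. Integrating term-by-term (or equivalently evaluating the antiderivative F(x) = x^6/2 + 7*x^5/5 - x^4 - x^3 - x^2 + 2*x at the endpoints):
  F(1) − F(−1) = 9/10 − (-39/10) = 24/5.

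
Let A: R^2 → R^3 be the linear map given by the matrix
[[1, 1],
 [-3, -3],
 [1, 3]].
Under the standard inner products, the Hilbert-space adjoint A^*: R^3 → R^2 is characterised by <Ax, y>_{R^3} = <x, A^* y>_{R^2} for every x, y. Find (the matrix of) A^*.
A^* = A^T =
[[1, -3, 1],
 [1, -3, 3]]

For real matrices with standard dot products, the defining identity <Ax, y> = <x, A^* y> gives (Ax)^T y = x^T (A^*) y, i.e. x^T A^T y = x^T (A^*) y. Since this holds for all x, y, we must have A^* = A^T. Therefore
A^* =
[[1, -3, 1],
 [1, -3, 3]].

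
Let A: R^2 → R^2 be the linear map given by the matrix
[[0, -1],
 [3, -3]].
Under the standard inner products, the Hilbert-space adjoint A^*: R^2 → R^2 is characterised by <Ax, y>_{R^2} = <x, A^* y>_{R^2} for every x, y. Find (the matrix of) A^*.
A^* = A^T =
[[0, 3],
 [-1, -3]]

For real matrices with standard dot products, the defining identity <Ax, y> = <x, A^* y> gives (Ax)^T y = x^T (A^*) y, i.e. x^T A^T y = x^T (A^*) y. Since this holds for all x, y, we must have A^* = A^T. Therefore
A^* =
[[0, 3],
 [-1, -3]].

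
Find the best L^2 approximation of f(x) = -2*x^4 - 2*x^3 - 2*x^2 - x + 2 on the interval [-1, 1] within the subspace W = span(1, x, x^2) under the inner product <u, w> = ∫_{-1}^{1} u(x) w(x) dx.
g(x) = -26*x^2/7 - 11*x/5 + 76/35

The best approximation g ∈ W is the orthogonal projection of f onto W. Writing g = a_0 + a_1 x + a_2 x^2, the coefficients solve the normal equations G · a = b where
  G_{ij} = <φ_i, φ_j> and b_i = <f, φ_i>, with φ_0 = 1, φ_1 = x, φ_2 = x^2.
G =
  [2, 0, 2/3]
  [0, 2/3, 0]
  [2/3, 0, 2/5],
b = (28/15, -22/15, -4/105).
Solving gives a_0 = 76/35, a_1 = -11/5, a_2 = -26/7, so
  g(x) = -26*x^2/7 - 11*x/5 + 76/35.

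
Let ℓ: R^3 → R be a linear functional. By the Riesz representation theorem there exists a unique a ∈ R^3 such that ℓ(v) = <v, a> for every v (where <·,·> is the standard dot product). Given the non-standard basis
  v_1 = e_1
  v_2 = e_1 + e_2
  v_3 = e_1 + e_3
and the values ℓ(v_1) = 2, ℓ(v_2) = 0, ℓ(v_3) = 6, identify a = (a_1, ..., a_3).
a = (2, -2, 4)

Write a = (a_1, ..., a_3) in the standard basis. For each basis vector v_i, ℓ(v_i) = <v_i, a> is a linear equation in the a_j's. Collect the n equations into a matrix system V a = ℓ, where row i of V is v_i (expressed in the standard basis). Since V is invertible (lower-triangular with 1s on the diagonal, up to permutation), solve by back-substitution:
  V =
[[1, 0, 0],
 [1, 1, 0],
 [1, 0, 1]]
  V a = (2, 0, 6)
Solving gives a = (2, -2, 4).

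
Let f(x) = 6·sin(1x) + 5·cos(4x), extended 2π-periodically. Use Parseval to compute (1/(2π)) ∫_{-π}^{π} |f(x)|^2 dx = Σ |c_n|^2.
Σ |c_n|^2 = 61/2

Expand |f|^2 and use orthogonality of {sin(nx), cos(mx)} on [-π, π]:
  ∫_{-π}^{π} sin(nx)^2 dx = π, ∫ cos(mx)^2 dx = π, and cross terms integrate to 0.
So ∫_{-π}^{π} f(x)^2 dx = 6^2 · π + 5^2 · π = (36 + 25)π.
Divide by 2π: (36 + 25)/2 = 61/2.
By Parseval, this equals Σ |c_n|^2.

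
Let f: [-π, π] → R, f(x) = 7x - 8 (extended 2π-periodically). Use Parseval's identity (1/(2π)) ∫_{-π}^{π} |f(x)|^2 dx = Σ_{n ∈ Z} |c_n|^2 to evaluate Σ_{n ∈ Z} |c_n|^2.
Σ |c_n|^2 = 49π^2/3 + 64

Expand and integrate term by term over [-π, π]:
  ∫ (7x)^2 dx = 49·(2π^3/3); ∫ 2·7·(-8)·x dx = 0 (odd integrand); ∫ (-8)^2 dx = 64·2π.
So (1/(2π)) ∫_{-π}^{π} (7x - 8)^2 dx = 49π^2/3 + 64 = 49π^2/3 + 64.
Parseval ⇒ Σ |c_n|^2 = 49π^2/3 + 64.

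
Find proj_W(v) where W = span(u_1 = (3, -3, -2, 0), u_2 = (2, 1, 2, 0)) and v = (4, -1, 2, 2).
proj_W(v) = (836/197, -77/197, 286/197, 0)

Set up U = [u_1 | ... | u_2] ∈ R^(4×2). The projector onto W = col(U) is P = U (U^T U)^(-1) U^T.
Compute U^T U =
  [22, -1]
  [-1, 9],
and U^T v = (11, 11).
Solve U^T U · c = U^T v for the coefficients: c = (110/197, 253/197). The projection is proj_W(v) = U c.
Check: (v - proj_W(v)) · u_1 = 0  (should be 0).
Check: (v - proj_W(v)) · u_2 = 0  (should be 0).
Result: proj_W(v) = (836/197, -77/197, 286/197, 0).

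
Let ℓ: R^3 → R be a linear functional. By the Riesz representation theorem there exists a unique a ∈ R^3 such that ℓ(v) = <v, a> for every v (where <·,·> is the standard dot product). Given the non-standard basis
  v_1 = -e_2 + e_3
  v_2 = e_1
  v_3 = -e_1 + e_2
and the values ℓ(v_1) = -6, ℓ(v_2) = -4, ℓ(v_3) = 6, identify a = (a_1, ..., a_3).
a = (-4, 2, -4)

Write a = (a_1, ..., a_3) in the standard basis. For each basis vector v_i, ℓ(v_i) = <v_i, a> is a linear equation in the a_j's. Collect the n equations into a matrix system V a = ℓ, where row i of V is v_i (expressed in the standard basis). Since V is invertible (lower-triangular with 1s on the diagonal, up to permutation), solve by back-substitution:
  V =
[[0, -1, 1],
 [1, 0, 0],
 [-1, 1, 0]]
  V a = (-6, -4, 6)
Solving gives a = (-4, 2, -4).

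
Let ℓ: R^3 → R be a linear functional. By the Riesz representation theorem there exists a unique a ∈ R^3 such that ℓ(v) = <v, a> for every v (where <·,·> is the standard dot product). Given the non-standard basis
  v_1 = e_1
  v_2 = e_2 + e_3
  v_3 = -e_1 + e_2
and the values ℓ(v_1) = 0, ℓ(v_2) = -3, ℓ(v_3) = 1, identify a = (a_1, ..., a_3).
a = (0, 1, -4)

Write a = (a_1, ..., a_3) in the standard basis. For each basis vector v_i, ℓ(v_i) = <v_i, a> is a linear equation in the a_j's. Collect the n equations into a matrix system V a = ℓ, where row i of V is v_i (expressed in the standard basis). Since V is invertible (lower-triangular with 1s on the diagonal, up to permutation), solve by back-substitution:
  V =
[[1, 0, 0],
 [0, 1, 1],
 [-1, 1, 0]]
  V a = (0, -3, 1)
Solving gives a = (0, 1, -4).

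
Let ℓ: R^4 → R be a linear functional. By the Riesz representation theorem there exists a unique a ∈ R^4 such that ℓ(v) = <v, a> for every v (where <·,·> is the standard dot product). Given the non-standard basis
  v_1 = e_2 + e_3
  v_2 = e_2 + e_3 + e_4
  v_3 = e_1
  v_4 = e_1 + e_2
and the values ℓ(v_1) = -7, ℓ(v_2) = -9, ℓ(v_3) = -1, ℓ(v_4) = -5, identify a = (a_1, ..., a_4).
a = (-1, -4, -3, -2)

Write a = (a_1, ..., a_4) in the standard basis. For each basis vector v_i, ℓ(v_i) = <v_i, a> is a linear equation in the a_j's. Collect the n equations into a matrix system V a = ℓ, where row i of V is v_i (expressed in the standard basis). Since V is invertible (lower-triangular with 1s on the diagonal, up to permutation), solve by back-substitution:
  V =
[[0, 1, 1, 0],
 [0, 1, 1, 1],
 [1, 0, 0, 0],
 [1, 1, 0, 0]]
  V a = (-7, -9, -1, -5)
Solving gives a = (-1, -4, -3, -2).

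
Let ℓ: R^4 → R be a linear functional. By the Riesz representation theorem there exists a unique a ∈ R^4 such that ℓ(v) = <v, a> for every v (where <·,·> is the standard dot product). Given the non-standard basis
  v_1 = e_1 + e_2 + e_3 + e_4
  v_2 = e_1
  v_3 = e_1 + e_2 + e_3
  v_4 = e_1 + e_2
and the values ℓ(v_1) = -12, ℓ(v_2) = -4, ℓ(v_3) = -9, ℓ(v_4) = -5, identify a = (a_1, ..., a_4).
a = (-4, -1, -4, -3)

Write a = (a_1, ..., a_4) in the standard basis. For each basis vector v_i, ℓ(v_i) = <v_i, a> is a linear equation in the a_j's. Collect the n equations into a matrix system V a = ℓ, where row i of V is v_i (expressed in the standard basis). Since V is invertible (lower-triangular with 1s on the diagonal, up to permutation), solve by back-substitution:
  V =
[[1, 1, 1, 1],
 [1, 0, 0, 0],
 [1, 1, 1, 0],
 [1, 1, 0, 0]]
  V a = (-12, -4, -9, -5)
Solving gives a = (-4, -1, -4, -3).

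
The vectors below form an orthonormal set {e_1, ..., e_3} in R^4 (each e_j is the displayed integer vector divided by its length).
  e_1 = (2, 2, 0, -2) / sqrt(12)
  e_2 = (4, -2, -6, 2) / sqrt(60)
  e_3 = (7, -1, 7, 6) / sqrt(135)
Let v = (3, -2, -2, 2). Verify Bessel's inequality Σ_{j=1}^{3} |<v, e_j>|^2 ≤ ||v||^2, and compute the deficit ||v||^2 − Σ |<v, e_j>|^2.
Σ |<v, e_j>|^2 = 62/3; ||v||^2 = 21; deficit = 1/3

Write each e_j = u_j / sqrt(<u_j, u_j>) where u_j is the displayed integer vector. Then <v, e_j> = <v, u_j> / sqrt(<u_j, u_j>), so |<v, e_j>|^2 = <v, u_j>^2 / <u_j, u_j>.
Coefficients: <v, e_1> = -2/sqrt(12), <v, e_2> = 32/sqrt(60), <v, e_3> = 21/sqrt(135).
Square and sum: Σ |<v, e_j>|^2 = 62/3.
Compute ||v||^2 = v·v = 21.
Deficit = 21 − 62/3 = 1/3 ≥ 0, confirming Bessel's inequality. (The deficit equals ||v − Σ <v,e_j> e_j||^2, the squared distance from v to span{e_j}.)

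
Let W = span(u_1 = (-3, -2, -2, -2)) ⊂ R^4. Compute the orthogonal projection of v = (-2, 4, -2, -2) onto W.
proj_W(v) = (-6/7, -4/7, -4/7, -4/7)

Set up U = [u_1 | ... | u_1] ∈ R^(4×1). The projector onto W = col(U) is P = U (U^T U)^(-1) U^T.
Compute U^T U =
  [21],
and U^T v = (6).
Solve U^T U · c = U^T v for the coefficients: c = (2/7). The projection is proj_W(v) = U c.
Check: (v - proj_W(v)) · u_1 = 0  (should be 0).
Result: proj_W(v) = (-6/7, -4/7, -4/7, -4/7).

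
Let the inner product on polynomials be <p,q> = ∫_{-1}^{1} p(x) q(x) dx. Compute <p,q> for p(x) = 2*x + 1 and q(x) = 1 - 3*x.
<p,q> = -2

Expand the product: p(x)·q(x) = -6*x^2 - x + 1.
∫_{-1}^{1} of each monomial x^k gives [2/(k+1) if k even, 0 if k odd]. Integrating term-by-term (or equivalently evaluating the antiderivative F(x) = -2*x^3 - x^2/2 + x at the endpoints):
  F(1) − F(−1) = -3/2 − (1/2) = -2.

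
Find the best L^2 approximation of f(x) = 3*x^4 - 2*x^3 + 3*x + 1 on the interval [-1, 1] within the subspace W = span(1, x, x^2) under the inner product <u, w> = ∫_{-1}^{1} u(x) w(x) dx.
g(x) = 18*x^2/7 + 9*x/5 + 26/35

The best approximation g ∈ W is the orthogonal projection of f onto W. Writing g = a_0 + a_1 x + a_2 x^2, the coefficients solve the normal equations G · a = b where
  G_{ij} = <φ_i, φ_j> and b_i = <f, φ_i>, with φ_0 = 1, φ_1 = x, φ_2 = x^2.
G =
  [2, 0, 2/3]
  [0, 2/3, 0]
  [2/3, 0, 2/5],
b = (16/5, 6/5, 32/21).
Solving gives a_0 = 26/35, a_1 = 9/5, a_2 = 18/7, so
  g(x) = 18*x^2/7 + 9*x/5 + 26/35.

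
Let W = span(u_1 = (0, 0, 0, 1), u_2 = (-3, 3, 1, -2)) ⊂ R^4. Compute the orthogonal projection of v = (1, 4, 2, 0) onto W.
proj_W(v) = (-33/19, 33/19, 11/19, 0)

Set up U = [u_1 | ... | u_2] ∈ R^(4×2). The projector onto W = col(U) is P = U (U^T U)^(-1) U^T.
Compute U^T U =
  [1, -2]
  [-2, 23],
and U^T v = (0, 11).
Solve U^T U · c = U^T v for the coefficients: c = (22/19, 11/19). The projection is proj_W(v) = U c.
Check: (v - proj_W(v)) · u_1 = 0  (should be 0).
Check: (v - proj_W(v)) · u_2 = 0  (should be 0).
Result: proj_W(v) = (-33/19, 33/19, 11/19, 0).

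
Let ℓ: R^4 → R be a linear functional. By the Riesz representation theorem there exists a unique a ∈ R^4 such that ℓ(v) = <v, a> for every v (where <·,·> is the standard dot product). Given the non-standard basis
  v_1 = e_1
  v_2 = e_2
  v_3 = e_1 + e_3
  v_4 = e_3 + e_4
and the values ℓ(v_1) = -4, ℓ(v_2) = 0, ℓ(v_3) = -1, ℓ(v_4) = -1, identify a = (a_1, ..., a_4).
a = (-4, 0, 3, -4)

Write a = (a_1, ..., a_4) in the standard basis. For each basis vector v_i, ℓ(v_i) = <v_i, a> is a linear equation in the a_j's. Collect the n equations into a matrix system V a = ℓ, where row i of V is v_i (expressed in the standard basis). Since V is invertible (lower-triangular with 1s on the diagonal, up to permutation), solve by back-substitution:
  V =
[[1, 0, 0, 0],
 [0, 1, 0, 0],
 [1, 0, 1, 0],
 [0, 0, 1, 1]]
  V a = (-4, 0, -1, -1)
Solving gives a = (-4, 0, 3, -4).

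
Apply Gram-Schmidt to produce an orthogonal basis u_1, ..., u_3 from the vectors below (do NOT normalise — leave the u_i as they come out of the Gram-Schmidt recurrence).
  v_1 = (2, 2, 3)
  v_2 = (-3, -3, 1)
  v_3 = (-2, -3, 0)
Orthogonal basis:
  u_1 = (2, 2, 3)
  u_2 = (-33/17, -33/17, 44/17)
  u_3 = (1/2, -1/2, 0)

Apply the Gram-Schmidt recurrence
  u_1 = v_1
  u_i = v_i − Σ_{j<i} ((v_i · u_j) / (u_j · u_j)) · u_j.

Step by step this gives:
  u_1 = (2, 2, 3)
  u_2 = (-33/17, -33/17, 44/17)
  u_3 = (1/2, -1/2, 0)

Orthogonality check:
  u_2 · u_1 = 0 (should be 0)
  u_3 · u_1 = 0 (should be 0)
  u_3 · u_2 = 0 (should be 0)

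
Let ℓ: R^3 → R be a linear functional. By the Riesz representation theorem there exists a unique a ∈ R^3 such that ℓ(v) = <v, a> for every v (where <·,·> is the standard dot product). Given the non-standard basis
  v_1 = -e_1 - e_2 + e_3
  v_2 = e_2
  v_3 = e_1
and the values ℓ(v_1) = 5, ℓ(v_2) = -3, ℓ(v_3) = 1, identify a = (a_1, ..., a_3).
a = (1, -3, 3)

Write a = (a_1, ..., a_3) in the standard basis. For each basis vector v_i, ℓ(v_i) = <v_i, a> is a linear equation in the a_j's. Collect the n equations into a matrix system V a = ℓ, where row i of V is v_i (expressed in the standard basis). Since V is invertible (lower-triangular with 1s on the diagonal, up to permutation), solve by back-substitution:
  V =
[[-1, -1, 1],
 [0, 1, 0],
 [1, 0, 0]]
  V a = (5, -3, 1)
Solving gives a = (1, -3, 3).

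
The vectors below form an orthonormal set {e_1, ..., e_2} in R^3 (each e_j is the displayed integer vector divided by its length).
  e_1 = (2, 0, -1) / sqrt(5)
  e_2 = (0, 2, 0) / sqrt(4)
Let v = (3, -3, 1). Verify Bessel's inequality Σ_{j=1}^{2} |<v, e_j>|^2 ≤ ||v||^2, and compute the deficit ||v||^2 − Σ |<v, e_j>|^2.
Σ |<v, e_j>|^2 = 14; ||v||^2 = 19; deficit = 5

Write each e_j = u_j / sqrt(<u_j, u_j>) where u_j is the displayed integer vector. Then <v, e_j> = <v, u_j> / sqrt(<u_j, u_j>), so |<v, e_j>|^2 = <v, u_j>^2 / <u_j, u_j>.
Coefficients: <v, e_1> = 5/sqrt(5), <v, e_2> = -6/sqrt(4).
Square and sum: Σ |<v, e_j>|^2 = 14.
Compute ||v||^2 = v·v = 19.
Deficit = 19 − 14 = 5 ≥ 0, confirming Bessel's inequality. (The deficit equals ||v − Σ <v,e_j> e_j||^2, the squared distance from v to span{e_j}.)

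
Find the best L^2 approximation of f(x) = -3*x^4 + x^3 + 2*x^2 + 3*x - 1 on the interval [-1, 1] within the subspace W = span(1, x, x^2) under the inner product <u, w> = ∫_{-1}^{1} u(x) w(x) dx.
g(x) = -4*x^2/7 + 18*x/5 - 26/35

The best approximation g ∈ W is the orthogonal projection of f onto W. Writing g = a_0 + a_1 x + a_2 x^2, the coefficients solve the normal equations G · a = b where
  G_{ij} = <φ_i, φ_j> and b_i = <f, φ_i>, with φ_0 = 1, φ_1 = x, φ_2 = x^2.
G =
  [2, 0, 2/3]
  [0, 2/3, 0]
  [2/3, 0, 2/5],
b = (-28/15, 12/5, -76/105).
Solving gives a_0 = -26/35, a_1 = 18/5, a_2 = -4/7, so
  g(x) = -4*x^2/7 + 18*x/5 - 26/35.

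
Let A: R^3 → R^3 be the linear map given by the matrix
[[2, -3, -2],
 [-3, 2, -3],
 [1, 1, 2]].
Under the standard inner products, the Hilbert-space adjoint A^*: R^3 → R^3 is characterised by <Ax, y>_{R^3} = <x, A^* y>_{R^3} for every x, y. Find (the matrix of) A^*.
A^* = A^T =
[[2, -3, 1],
 [-3, 2, 1],
 [-2, -3, 2]]

For real matrices with standard dot products, the defining identity <Ax, y> = <x, A^* y> gives (Ax)^T y = x^T (A^*) y, i.e. x^T A^T y = x^T (A^*) y. Since this holds for all x, y, we must have A^* = A^T. Therefore
A^* =
[[2, -3, 1],
 [-3, 2, 1],
 [-2, -3, 2]].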